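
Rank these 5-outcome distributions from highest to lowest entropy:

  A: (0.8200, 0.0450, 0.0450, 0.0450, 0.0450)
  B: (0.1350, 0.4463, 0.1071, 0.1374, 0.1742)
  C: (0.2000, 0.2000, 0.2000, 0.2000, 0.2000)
C > B > A

Key insight: Entropy is maximized by uniform distributions and minimized by concentrated distributions.

- Uniform distributions have maximum entropy log₂(5) = 2.3219 bits
- The more "peaked" or concentrated a distribution, the lower its entropy

Entropies:
  H(A) = 1.0401 bits
  H(B) = 2.0873 bits
  H(C) = 2.3219 bits

Ranking: C > B > A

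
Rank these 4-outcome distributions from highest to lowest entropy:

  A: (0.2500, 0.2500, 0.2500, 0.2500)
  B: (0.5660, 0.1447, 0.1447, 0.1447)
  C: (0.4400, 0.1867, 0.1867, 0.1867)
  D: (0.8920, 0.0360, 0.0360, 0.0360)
A > C > B > D

Key insight: Entropy is maximized by uniform distributions and minimized by concentrated distributions.

Entropies:
  H(A) = 2.0000 bits
  H(B) = 1.6753 bits
  H(C) = 1.8772 bits
  H(D) = 0.6650 bits

Ranking: A > C > B > D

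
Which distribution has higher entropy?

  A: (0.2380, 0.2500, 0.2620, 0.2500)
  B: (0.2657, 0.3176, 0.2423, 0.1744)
A

Both distributions are close to uniform, making this a harder comparison.

H(A) = 1.9992 bits
H(B) = 1.9685 bits

The distribution closer to uniform has higher entropy.
Answer: A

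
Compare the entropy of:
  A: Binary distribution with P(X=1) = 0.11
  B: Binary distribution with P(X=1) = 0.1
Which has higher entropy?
A

For binary distributions, entropy is maximized at p=0.5 and decreases as p moves toward 0 or 1.

H(A) = H(0.11) = 0.4999 bits
H(B) = H(0.1) = 0.4690 bits

Distribution A (p=0.11) is closer to uniform (p=0.5), so it has higher entropy.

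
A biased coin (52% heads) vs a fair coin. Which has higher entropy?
Fair coin

The fair coin is uniform (p=0.5), maximizing binary entropy at 1 bit. The biased coin has H(0.52) ≈ 0.999 bits — its outcome is more predictable, so its entropy is lower.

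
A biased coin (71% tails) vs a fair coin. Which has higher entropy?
Fair coin

The fair coin is uniform (p=0.5), maximizing binary entropy at 1 bit. The biased coin has H(0.71) ≈ 0.869 bits — its outcome is more predictable, so its entropy is lower.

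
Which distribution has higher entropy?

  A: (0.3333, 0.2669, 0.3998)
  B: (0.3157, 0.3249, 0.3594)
B

Both distributions are close to uniform, making this a harder comparison.

H(A) = 1.5657 bits
H(B) = 1.5827 bits

The distribution closer to uniform has higher entropy.
Answer: B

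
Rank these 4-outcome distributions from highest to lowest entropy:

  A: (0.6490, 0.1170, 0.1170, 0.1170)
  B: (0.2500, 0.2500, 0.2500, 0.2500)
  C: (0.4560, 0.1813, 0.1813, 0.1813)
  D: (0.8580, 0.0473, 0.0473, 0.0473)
B > C > A > D

Key insight: Entropy is maximized by uniform distributions and minimized by concentrated distributions.

Entropies:
  H(A) = 1.4913 bits
  H(B) = 2.0000 bits
  H(C) = 1.8566 bits
  H(D) = 0.8145 bits

Ranking: B > C > A > D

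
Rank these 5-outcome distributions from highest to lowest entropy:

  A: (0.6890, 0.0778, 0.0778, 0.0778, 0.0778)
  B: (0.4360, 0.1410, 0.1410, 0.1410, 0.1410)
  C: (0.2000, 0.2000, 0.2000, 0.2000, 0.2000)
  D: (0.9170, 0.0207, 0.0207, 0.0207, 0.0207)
C > B > A > D

Key insight: Entropy is maximized by uniform distributions and minimized by concentrated distributions.

Entropies:
  H(A) = 1.5163 bits
  H(B) = 2.1161 bits
  H(C) = 2.3219 bits
  H(D) = 0.5787 bits

Ranking: C > B > A > D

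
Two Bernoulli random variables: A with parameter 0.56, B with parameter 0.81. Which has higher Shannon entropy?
A

For binary distributions, entropy is maximized at p=0.5 and decreases as p moves toward 0 or 1.

H(A) = H(0.56) = 0.9896 bits
H(B) = H(0.81) = 0.7015 bits

Distribution A (p=0.56) is closer to uniform (p=0.5), so it has higher entropy.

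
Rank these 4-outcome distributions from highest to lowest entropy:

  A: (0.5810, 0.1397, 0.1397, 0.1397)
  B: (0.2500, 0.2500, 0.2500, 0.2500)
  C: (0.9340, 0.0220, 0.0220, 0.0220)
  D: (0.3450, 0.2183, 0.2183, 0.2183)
B > D > A > C

Key insight: Entropy is maximized by uniform distributions and minimized by concentrated distributions.

Entropies:
  H(A) = 1.6451 bits
  H(B) = 2.0000 bits
  H(C) = 0.4554 bits
  H(D) = 1.9677 bits

Ranking: B > D > A > C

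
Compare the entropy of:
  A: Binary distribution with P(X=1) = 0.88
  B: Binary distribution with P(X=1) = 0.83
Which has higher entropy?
B

For binary distributions, entropy is maximized at p=0.5 and decreases as p moves toward 0 or 1.

H(A) = H(0.88) = 0.5294 bits
H(B) = H(0.83) = 0.6577 bits

Distribution B (p=0.83) is closer to uniform (p=0.5), so it has higher entropy.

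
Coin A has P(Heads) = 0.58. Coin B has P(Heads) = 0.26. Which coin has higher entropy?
A

For binary distributions, entropy is maximized at p=0.5 and decreases as p moves toward 0 or 1.

H(A) = H(0.58) = 0.9815 bits
H(B) = H(0.26) = 0.8267 bits

Distribution A (p=0.58) is closer to uniform (p=0.5), so it has higher entropy.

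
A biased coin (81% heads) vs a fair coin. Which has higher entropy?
Fair coin

The fair coin is uniform (p=0.5), maximizing binary entropy at 1 bit. The biased coin has H(0.81) ≈ 0.701 bits — its outcome is more predictable, so its entropy is lower.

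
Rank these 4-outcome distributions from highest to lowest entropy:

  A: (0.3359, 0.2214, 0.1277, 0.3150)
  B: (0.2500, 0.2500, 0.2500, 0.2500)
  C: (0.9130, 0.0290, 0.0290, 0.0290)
B > A > C

Key insight: Entropy is maximized by uniform distributions and minimized by concentrated distributions.

- Uniform distributions have maximum entropy log₂(4) = 2.0000 bits
- The more "peaked" or concentrated a distribution, the lower its entropy

Entropies:
  H(A) = 1.9145 bits
  H(B) = 2.0000 bits
  H(C) = 0.5643 bits

Ranking: B > A > C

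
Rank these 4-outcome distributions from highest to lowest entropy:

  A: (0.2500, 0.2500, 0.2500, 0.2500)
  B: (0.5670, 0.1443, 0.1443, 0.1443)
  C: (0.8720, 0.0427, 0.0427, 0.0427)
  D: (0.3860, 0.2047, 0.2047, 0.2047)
A > D > B > C

Key insight: Entropy is maximized by uniform distributions and minimized by concentrated distributions.

Entropies:
  H(A) = 2.0000 bits
  H(B) = 1.6733 bits
  H(C) = 0.7548 bits
  H(D) = 1.9353 bits

Ranking: A > D > B > C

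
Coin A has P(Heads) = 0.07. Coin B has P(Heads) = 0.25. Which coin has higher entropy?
B

For binary distributions, entropy is maximized at p=0.5 and decreases as p moves toward 0 or 1.

H(A) = H(0.07) = 0.3659 bits
H(B) = H(0.25) = 0.8113 bits

Distribution B (p=0.25) is closer to uniform (p=0.5), so it has higher entropy.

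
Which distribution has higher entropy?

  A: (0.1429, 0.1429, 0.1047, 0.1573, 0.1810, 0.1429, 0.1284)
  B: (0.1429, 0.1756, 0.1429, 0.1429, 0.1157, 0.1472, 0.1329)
B

Both distributions are close to uniform, making this a harder comparison.

H(A) = 2.7904 bits
H(B) = 2.7977 bits

The distribution closer to uniform has higher entropy.
Answer: B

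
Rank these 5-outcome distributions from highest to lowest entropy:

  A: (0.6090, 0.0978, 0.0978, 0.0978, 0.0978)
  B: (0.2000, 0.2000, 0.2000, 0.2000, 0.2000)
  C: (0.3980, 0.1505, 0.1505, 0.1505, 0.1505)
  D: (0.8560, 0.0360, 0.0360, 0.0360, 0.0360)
B > C > A > D

Key insight: Entropy is maximized by uniform distributions and minimized by concentrated distributions.

Entropies:
  H(A) = 1.7474 bits
  H(B) = 2.3219 bits
  H(C) = 2.1738 bits
  H(D) = 0.8826 bits

Ranking: B > C > A > D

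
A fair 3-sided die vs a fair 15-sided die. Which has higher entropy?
15-sided die

Both are uniform distributions; for uniform over n outcomes, H = log₂(n). H(3-sided) = log₂(3) = 1.585 bits and H(15-sided) = log₂(15) = 3.907 bits. More outcomes in a uniform distribution means higher entropy.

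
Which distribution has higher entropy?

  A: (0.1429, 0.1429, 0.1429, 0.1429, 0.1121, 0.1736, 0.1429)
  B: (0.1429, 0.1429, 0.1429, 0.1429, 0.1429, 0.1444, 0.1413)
B

Both distributions are close to uniform, making this a harder comparison.

H(A) = 2.7977 bits
H(B) = 2.8073 bits

The distribution closer to uniform has higher entropy.
Answer: B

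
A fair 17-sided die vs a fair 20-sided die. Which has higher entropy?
20-sided die

Both are uniform distributions; for uniform over n outcomes, H = log₂(n). H(17-sided) = log₂(17) = 4.087 bits and H(20-sided) = log₂(20) = 4.322 bits. More outcomes in a uniform distribution means higher entropy.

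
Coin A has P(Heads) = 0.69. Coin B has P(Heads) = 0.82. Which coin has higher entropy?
A

For binary distributions, entropy is maximized at p=0.5 and decreases as p moves toward 0 or 1.

H(A) = H(0.69) = 0.8932 bits
H(B) = H(0.82) = 0.6801 bits

Distribution A (p=0.69) is closer to uniform (p=0.5), so it has higher entropy.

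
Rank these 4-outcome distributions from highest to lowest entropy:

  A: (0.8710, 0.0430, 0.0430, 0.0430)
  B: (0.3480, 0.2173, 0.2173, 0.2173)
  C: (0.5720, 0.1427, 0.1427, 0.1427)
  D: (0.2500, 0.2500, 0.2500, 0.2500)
D > B > C > A

Key insight: Entropy is maximized by uniform distributions and minimized by concentrated distributions.

Entropies:
  H(A) = 0.7591 bits
  H(B) = 1.9657 bits
  H(C) = 1.6634 bits
  H(D) = 2.0000 bits

Ranking: D > B > C > A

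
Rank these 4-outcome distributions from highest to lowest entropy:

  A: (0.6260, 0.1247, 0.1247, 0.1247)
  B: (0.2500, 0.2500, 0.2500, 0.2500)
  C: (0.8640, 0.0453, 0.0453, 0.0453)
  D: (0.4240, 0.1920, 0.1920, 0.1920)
B > D > A > C

Key insight: Entropy is maximized by uniform distributions and minimized by concentrated distributions.

Entropies:
  H(A) = 1.5465 bits
  H(B) = 2.0000 bits
  H(C) = 0.7892 bits
  H(D) = 1.8962 bits

Ranking: B > D > A > C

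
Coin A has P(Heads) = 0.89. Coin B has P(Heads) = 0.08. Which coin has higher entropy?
A

For binary distributions, entropy is maximized at p=0.5 and decreases as p moves toward 0 or 1.

H(A) = H(0.89) = 0.4999 bits
H(B) = H(0.08) = 0.4022 bits

Distribution A (p=0.89) is closer to uniform (p=0.5), so it has higher entropy.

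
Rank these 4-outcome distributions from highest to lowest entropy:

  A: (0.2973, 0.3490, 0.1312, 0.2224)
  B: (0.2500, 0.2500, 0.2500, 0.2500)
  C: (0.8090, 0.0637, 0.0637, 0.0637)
B > A > C

Key insight: Entropy is maximized by uniform distributions and minimized by concentrated distributions.

- Uniform distributions have maximum entropy log₂(4) = 2.0000 bits
- The more "peaked" or concentrated a distribution, the lower its entropy

Entropies:
  H(A) = 1.9171 bits
  H(B) = 2.0000 bits
  H(C) = 1.0063 bits

Ranking: B > A > C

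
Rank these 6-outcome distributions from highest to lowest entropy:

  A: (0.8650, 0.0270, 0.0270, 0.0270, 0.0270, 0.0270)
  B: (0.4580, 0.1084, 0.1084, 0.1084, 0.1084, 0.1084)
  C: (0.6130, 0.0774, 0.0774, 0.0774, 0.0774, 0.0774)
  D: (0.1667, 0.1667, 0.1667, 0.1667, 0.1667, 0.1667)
D > B > C > A

Key insight: Entropy is maximized by uniform distributions and minimized by concentrated distributions.

Entropies:
  H(A) = 0.8845 bits
  H(B) = 2.2534 bits
  H(C) = 1.8614 bits
  H(D) = 2.5850 bits

Ranking: D > B > C > A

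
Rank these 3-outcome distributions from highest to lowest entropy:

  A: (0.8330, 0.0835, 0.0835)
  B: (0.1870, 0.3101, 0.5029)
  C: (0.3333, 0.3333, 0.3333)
C > B > A

Key insight: Entropy is maximized by uniform distributions and minimized by concentrated distributions.

- Uniform distributions have maximum entropy log₂(3) = 1.5850 bits
- The more "peaked" or concentrated a distribution, the lower its entropy

Entropies:
  H(A) = 0.8178 bits
  H(B) = 1.4749 bits
  H(C) = 1.5850 bits

Ranking: C > B > A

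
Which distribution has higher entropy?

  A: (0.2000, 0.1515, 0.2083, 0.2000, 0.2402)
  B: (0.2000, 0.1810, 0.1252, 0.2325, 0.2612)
A

Both distributions are close to uniform, making this a harder comparison.

H(A) = 2.3070 bits
H(B) = 2.2814 bits

The distribution closer to uniform has higher entropy.
Answer: A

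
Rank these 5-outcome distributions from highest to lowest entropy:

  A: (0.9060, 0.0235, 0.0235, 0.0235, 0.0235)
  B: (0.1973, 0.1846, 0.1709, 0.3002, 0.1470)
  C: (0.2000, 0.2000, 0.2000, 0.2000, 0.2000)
C > B > A

Key insight: Entropy is maximized by uniform distributions and minimized by concentrated distributions.

- Uniform distributions have maximum entropy log₂(5) = 2.3219 bits
- The more "peaked" or concentrated a distribution, the lower its entropy

Entropies:
  H(A) = 0.6377 bits
  H(B) = 2.2753 bits
  H(C) = 2.3219 bits

Ranking: C > B > A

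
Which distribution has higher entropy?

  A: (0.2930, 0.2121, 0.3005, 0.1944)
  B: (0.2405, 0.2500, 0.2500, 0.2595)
B

Both distributions are close to uniform, making this a harder comparison.

H(A) = 1.9740 bits
H(B) = 1.9995 bits

The distribution closer to uniform has higher entropy.
Answer: B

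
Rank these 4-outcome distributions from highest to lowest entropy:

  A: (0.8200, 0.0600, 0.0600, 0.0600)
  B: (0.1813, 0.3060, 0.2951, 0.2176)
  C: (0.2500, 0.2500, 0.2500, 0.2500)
C > B > A

Key insight: Entropy is maximized by uniform distributions and minimized by concentrated distributions.

- Uniform distributions have maximum entropy log₂(4) = 2.0000 bits
- The more "peaked" or concentrated a distribution, the lower its entropy

Entropies:
  H(A) = 0.9654 bits
  H(B) = 1.9677 bits
  H(C) = 2.0000 bits

Ranking: C > B > A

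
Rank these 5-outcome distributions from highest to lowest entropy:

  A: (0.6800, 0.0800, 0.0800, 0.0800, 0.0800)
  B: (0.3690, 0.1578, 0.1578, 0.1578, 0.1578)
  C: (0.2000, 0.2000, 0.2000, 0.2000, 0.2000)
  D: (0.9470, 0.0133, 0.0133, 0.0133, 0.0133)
C > B > A > D

Key insight: Entropy is maximized by uniform distributions and minimized by concentrated distributions.

Entropies:
  H(A) = 1.5444 bits
  H(B) = 2.2119 bits
  H(C) = 2.3219 bits
  H(D) = 0.4050 bits

Ranking: C > B > A > D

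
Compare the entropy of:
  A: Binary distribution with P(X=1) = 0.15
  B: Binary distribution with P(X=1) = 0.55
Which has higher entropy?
B

For binary distributions, entropy is maximized at p=0.5 and decreases as p moves toward 0 or 1.

H(A) = H(0.15) = 0.6098 bits
H(B) = H(0.55) = 0.9928 bits

Distribution B (p=0.55) is closer to uniform (p=0.5), so it has higher entropy.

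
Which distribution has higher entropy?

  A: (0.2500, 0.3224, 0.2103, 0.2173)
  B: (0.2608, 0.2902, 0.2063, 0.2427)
B

Both distributions are close to uniform, making this a harder comparison.

H(A) = 1.9781 bits
H(B) = 1.9892 bits

The distribution closer to uniform has higher entropy.
Answer: B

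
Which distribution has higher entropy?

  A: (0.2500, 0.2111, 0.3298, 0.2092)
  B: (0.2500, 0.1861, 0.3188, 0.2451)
B

Both distributions are close to uniform, making this a harder comparison.

H(A) = 1.9736 bits
H(B) = 1.9744 bits

The distribution closer to uniform has higher entropy.
Answer: B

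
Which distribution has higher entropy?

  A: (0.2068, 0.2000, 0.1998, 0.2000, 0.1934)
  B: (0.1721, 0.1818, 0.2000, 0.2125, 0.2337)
A

Both distributions are close to uniform, making this a harder comparison.

H(A) = 2.3216 bits
H(B) = 2.3133 bits

The distribution closer to uniform has higher entropy.
Answer: A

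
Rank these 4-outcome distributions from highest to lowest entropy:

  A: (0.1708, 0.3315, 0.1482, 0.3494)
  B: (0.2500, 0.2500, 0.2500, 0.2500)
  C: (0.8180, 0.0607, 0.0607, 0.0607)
B > A > C

Key insight: Entropy is maximized by uniform distributions and minimized by concentrated distributions.

- Uniform distributions have maximum entropy log₂(4) = 2.0000 bits
- The more "peaked" or concentrated a distribution, the lower its entropy

Entropies:
  H(A) = 1.9019 bits
  H(B) = 2.0000 bits
  H(C) = 0.9729 bits

Ranking: B > A > C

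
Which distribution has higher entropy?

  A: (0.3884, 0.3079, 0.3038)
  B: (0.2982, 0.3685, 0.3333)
B

Both distributions are close to uniform, making this a harder comparison.

H(A) = 1.5754 bits
H(B) = 1.5796 bits

The distribution closer to uniform has higher entropy.
Answer: B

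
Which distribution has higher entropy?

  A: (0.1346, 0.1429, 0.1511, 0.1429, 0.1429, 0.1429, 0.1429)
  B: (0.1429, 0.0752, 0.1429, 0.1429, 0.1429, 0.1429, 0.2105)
A

Both distributions are close to uniform, making this a harder comparison.

H(A) = 2.8067 bits
H(B) = 2.7592 bits

The distribution closer to uniform has higher entropy.
Answer: A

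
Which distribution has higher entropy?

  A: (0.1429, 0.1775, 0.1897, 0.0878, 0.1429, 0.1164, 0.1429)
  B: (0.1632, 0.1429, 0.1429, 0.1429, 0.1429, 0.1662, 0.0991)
B

Both distributions are close to uniform, making this a harder comparison.

H(A) = 2.7702 bits
H(B) = 2.7919 bits

The distribution closer to uniform has higher entropy.
Answer: B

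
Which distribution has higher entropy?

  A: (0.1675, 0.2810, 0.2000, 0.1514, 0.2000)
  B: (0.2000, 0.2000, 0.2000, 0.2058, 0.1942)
B

Both distributions are close to uniform, making this a harder comparison.

H(A) = 2.2876 bits
H(B) = 2.3217 bits

The distribution closer to uniform has higher entropy.
Answer: B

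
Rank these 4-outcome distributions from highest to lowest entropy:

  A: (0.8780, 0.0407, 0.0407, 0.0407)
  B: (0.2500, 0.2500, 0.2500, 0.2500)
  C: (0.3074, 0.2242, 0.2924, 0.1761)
B > C > A

Key insight: Entropy is maximized by uniform distributions and minimized by concentrated distributions.

- Uniform distributions have maximum entropy log₂(4) = 2.0000 bits
- The more "peaked" or concentrated a distribution, the lower its entropy

Entropies:
  H(A) = 0.7284 bits
  H(B) = 2.0000 bits
  H(C) = 1.9666 bits

Ranking: B > C > A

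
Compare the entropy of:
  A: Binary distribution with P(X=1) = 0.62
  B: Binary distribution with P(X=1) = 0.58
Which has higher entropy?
B

For binary distributions, entropy is maximized at p=0.5 and decreases as p moves toward 0 or 1.

H(A) = H(0.62) = 0.9580 bits
H(B) = H(0.58) = 0.9815 bits

Distribution B (p=0.58) is closer to uniform (p=0.5), so it has higher entropy.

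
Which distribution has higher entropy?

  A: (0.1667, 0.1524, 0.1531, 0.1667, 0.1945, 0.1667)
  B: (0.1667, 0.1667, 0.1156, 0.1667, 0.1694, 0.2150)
A

Both distributions are close to uniform, making this a harder comparison.

H(A) = 2.5800 bits
H(B) = 2.5630 bits

The distribution closer to uniform has higher entropy.
Answer: A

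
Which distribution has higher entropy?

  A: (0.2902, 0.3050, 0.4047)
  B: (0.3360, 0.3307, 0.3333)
B

Both distributions are close to uniform, making this a harder comparison.

H(A) = 1.5687 bits
H(B) = 1.5849 bits

The distribution closer to uniform has higher entropy.
Answer: B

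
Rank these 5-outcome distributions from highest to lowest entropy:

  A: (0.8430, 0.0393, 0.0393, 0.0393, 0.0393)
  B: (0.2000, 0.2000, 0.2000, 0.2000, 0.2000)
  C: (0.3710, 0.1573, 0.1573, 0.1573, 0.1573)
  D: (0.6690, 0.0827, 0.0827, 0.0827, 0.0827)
B > C > D > A

Key insight: Entropy is maximized by uniform distributions and minimized by concentrated distributions.

Entropies:
  H(A) = 0.9411 bits
  H(B) = 2.3219 bits
  H(C) = 2.2094 bits
  H(D) = 1.5779 bits

Ranking: B > C > D > A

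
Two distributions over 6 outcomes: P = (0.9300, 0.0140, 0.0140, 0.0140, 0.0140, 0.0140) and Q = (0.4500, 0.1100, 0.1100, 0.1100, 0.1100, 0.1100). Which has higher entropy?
Q

P is highly concentrated on one outcome (93%), making it nearly deterministic. Q spreads its mass more evenly (max 45%). The more spread-out distribution has higher entropy: H(P) ≈ 0.528 bits, H(Q) ≈ 2.270 bits.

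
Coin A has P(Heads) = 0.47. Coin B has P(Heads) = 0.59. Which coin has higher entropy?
A

For binary distributions, entropy is maximized at p=0.5 and decreases as p moves toward 0 or 1.

H(A) = H(0.47) = 0.9974 bits
H(B) = H(0.59) = 0.9765 bits

Distribution A (p=0.47) is closer to uniform (p=0.5), so it has higher entropy.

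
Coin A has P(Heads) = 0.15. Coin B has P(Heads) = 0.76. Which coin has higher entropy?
B

For binary distributions, entropy is maximized at p=0.5 and decreases as p moves toward 0 or 1.

H(A) = H(0.15) = 0.6098 bits
H(B) = H(0.76) = 0.7950 bits

Distribution B (p=0.76) is closer to uniform (p=0.5), so it has higher entropy.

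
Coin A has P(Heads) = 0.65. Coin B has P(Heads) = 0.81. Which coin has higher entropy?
A

For binary distributions, entropy is maximized at p=0.5 and decreases as p moves toward 0 or 1.

H(A) = H(0.65) = 0.9341 bits
H(B) = H(0.81) = 0.7015 bits

Distribution A (p=0.65) is closer to uniform (p=0.5), so it has higher entropy.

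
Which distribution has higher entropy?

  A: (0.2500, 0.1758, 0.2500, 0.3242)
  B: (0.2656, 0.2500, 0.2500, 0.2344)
B

Both distributions are close to uniform, making this a harder comparison.

H(A) = 1.9678 bits
H(B) = 1.9986 bits

The distribution closer to uniform has higher entropy.
Answer: B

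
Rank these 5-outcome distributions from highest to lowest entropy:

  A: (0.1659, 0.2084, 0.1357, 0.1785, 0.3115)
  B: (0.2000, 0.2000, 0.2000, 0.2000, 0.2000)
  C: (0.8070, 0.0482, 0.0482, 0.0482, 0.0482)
B > A > C

Key insight: Entropy is maximized by uniform distributions and minimized by concentrated distributions.

- Uniform distributions have maximum entropy log₂(5) = 2.3219 bits
- The more "peaked" or concentrated a distribution, the lower its entropy

Entropies:
  H(A) = 2.2604 bits
  H(B) = 2.3219 bits
  H(C) = 1.0937 bits

Ranking: B > A > C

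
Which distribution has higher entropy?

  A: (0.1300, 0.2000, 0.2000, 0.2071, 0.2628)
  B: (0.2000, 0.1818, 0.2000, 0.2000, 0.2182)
B

Both distributions are close to uniform, making this a harder comparison.

H(A) = 2.2886 bits
H(B) = 2.3195 bits

The distribution closer to uniform has higher entropy.
Answer: B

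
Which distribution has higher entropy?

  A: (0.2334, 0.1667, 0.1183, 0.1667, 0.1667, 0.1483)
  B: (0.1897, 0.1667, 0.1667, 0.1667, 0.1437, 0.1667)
B

Both distributions are close to uniform, making this a harder comparison.

H(A) = 2.5550 bits
H(B) = 2.5804 bits

The distribution closer to uniform has higher entropy.
Answer: B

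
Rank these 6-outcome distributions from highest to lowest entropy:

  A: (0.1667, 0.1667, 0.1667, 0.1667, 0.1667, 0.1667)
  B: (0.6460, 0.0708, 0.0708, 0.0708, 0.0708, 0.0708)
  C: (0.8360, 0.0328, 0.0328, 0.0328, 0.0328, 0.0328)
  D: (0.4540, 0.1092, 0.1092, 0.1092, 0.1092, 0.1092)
A > D > B > C

Key insight: Entropy is maximized by uniform distributions and minimized by concentrated distributions.

Entropies:
  H(A) = 2.5850 bits
  H(B) = 1.7596 bits
  H(C) = 1.0246 bits
  H(D) = 2.2617 bits

Ranking: A > D > B > C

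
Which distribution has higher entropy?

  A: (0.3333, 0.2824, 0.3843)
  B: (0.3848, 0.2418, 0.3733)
A

Both distributions are close to uniform, making this a harder comparison.

H(A) = 1.5737 bits
H(B) = 1.5561 bits

The distribution closer to uniform has higher entropy.
Answer: A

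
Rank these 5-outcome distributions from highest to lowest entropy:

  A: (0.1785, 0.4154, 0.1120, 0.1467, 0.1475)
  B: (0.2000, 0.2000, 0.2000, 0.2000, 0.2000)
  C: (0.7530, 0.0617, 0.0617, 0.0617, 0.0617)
B > A > C

Key insight: Entropy is maximized by uniform distributions and minimized by concentrated distributions.

- Uniform distributions have maximum entropy log₂(5) = 2.3219 bits
- The more "peaked" or concentrated a distribution, the lower its entropy

Entropies:
  H(A) = 2.1373 bits
  H(B) = 2.3219 bits
  H(C) = 1.3005 bits

Ranking: B > A > C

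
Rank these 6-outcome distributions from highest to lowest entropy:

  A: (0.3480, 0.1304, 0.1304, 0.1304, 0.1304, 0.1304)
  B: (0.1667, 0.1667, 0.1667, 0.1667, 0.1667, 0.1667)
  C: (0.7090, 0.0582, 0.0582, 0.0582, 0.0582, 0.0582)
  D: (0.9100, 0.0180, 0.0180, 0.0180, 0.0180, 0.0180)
B > A > C > D

Key insight: Entropy is maximized by uniform distributions and minimized by concentrated distributions.

Entropies:
  H(A) = 2.4462 bits
  H(B) = 2.5850 bits
  H(C) = 1.5457 bits
  H(D) = 0.6454 bits

Ranking: B > A > C > D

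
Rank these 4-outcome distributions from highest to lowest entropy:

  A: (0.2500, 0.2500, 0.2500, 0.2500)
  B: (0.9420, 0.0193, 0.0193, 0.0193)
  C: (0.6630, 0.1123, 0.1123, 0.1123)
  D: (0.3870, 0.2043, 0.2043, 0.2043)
A > D > C > B

Key insight: Entropy is maximized by uniform distributions and minimized by concentrated distributions.

Entropies:
  H(A) = 2.0000 bits
  H(B) = 0.4114 bits
  H(C) = 1.4561 bits
  H(D) = 1.9344 bits

Ranking: A > D > C > B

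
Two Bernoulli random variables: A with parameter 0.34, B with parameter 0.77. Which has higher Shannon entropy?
A

For binary distributions, entropy is maximized at p=0.5 and decreases as p moves toward 0 or 1.

H(A) = H(0.34) = 0.9248 bits
H(B) = H(0.77) = 0.7780 bits

Distribution A (p=0.34) is closer to uniform (p=0.5), so it has higher entropy.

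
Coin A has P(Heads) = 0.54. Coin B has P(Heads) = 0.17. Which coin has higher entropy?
A

For binary distributions, entropy is maximized at p=0.5 and decreases as p moves toward 0 or 1.

H(A) = H(0.54) = 0.9954 bits
H(B) = H(0.17) = 0.6577 bits

Distribution A (p=0.54) is closer to uniform (p=0.5), so it has higher entropy.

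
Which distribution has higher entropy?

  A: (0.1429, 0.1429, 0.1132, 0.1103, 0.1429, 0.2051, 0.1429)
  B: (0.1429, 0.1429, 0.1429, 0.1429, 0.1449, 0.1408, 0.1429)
B

Both distributions are close to uniform, making this a harder comparison.

H(A) = 2.7796 bits
H(B) = 2.8073 bits

The distribution closer to uniform has higher entropy.
Answer: B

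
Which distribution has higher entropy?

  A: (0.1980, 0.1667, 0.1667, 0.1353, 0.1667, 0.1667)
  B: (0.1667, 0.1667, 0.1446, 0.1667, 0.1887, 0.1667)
B

Both distributions are close to uniform, making this a harder comparison.

H(A) = 2.5764 bits
H(B) = 2.5807 bits

The distribution closer to uniform has higher entropy.
Answer: B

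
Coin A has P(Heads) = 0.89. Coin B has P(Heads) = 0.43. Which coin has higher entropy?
B

For binary distributions, entropy is maximized at p=0.5 and decreases as p moves toward 0 or 1.

H(A) = H(0.89) = 0.4999 bits
H(B) = H(0.43) = 0.9858 bits

Distribution B (p=0.43) is closer to uniform (p=0.5), so it has higher entropy.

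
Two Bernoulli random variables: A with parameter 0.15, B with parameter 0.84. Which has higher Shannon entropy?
B

For binary distributions, entropy is maximized at p=0.5 and decreases as p moves toward 0 or 1.

H(A) = H(0.15) = 0.6098 bits
H(B) = H(0.84) = 0.6343 bits

Distribution B (p=0.84) is closer to uniform (p=0.5), so it has higher entropy.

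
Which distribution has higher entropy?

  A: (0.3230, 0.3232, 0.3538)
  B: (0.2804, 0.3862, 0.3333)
A

Both distributions are close to uniform, making this a harder comparison.

H(A) = 1.5836 bits
H(B) = 1.5728 bits

The distribution closer to uniform has higher entropy.
Answer: A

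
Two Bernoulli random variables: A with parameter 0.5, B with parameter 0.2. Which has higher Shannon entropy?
A

For binary distributions, entropy is maximized at p=0.5 and decreases as p moves toward 0 or 1.

H(A) = H(0.5) = 1.0000 bits
H(B) = H(0.2) = 0.7219 bits

Distribution A (p=0.5) is closer to uniform (p=0.5), so it has higher entropy.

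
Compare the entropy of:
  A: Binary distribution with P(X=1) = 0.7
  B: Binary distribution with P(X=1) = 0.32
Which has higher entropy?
B

For binary distributions, entropy is maximized at p=0.5 and decreases as p moves toward 0 or 1.

H(A) = H(0.7) = 0.8813 bits
H(B) = H(0.32) = 0.9044 bits

Distribution B (p=0.32) is closer to uniform (p=0.5), so it has higher entropy.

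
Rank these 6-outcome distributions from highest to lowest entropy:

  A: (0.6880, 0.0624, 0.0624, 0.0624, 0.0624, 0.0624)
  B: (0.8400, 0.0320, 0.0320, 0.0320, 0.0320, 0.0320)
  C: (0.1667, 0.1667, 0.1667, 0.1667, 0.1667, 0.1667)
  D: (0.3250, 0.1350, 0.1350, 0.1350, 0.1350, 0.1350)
C > D > A > B

Key insight: Entropy is maximized by uniform distributions and minimized by concentrated distributions.

Entropies:
  H(A) = 1.6199 bits
  H(B) = 1.0058 bits
  H(C) = 2.5850 bits
  H(D) = 2.4770 bits

Ranking: C > D > A > B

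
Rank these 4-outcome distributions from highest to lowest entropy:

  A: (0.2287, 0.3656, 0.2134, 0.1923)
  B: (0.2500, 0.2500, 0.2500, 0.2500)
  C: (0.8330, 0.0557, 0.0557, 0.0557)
B > A > C

Key insight: Entropy is maximized by uniform distributions and minimized by concentrated distributions.

- Uniform distributions have maximum entropy log₂(4) = 2.0000 bits
- The more "peaked" or concentrated a distribution, the lower its entropy

Entropies:
  H(A) = 1.9505 bits
  H(B) = 2.0000 bits
  H(C) = 0.9155 bits

Ranking: B > A > C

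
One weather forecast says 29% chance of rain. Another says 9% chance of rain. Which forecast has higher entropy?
29% forecast

Treat each forecast as a Bernoulli distribution. Binary entropy is maximized at p=0.5 and falls off symmetrically toward 0 or 1. The 29% forecast is closer to 50%, so it is more uncertain. H(29%) ≈ 0.869 bits, H(9%) ≈ 0.436 bits.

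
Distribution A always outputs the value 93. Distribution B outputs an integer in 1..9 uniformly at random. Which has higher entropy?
B

A is deterministic, so H(A) = 0. B is uniform over 9 outcomes, so H(B) = log₂(9) = 3.170 bits. Any distribution with genuine randomness has higher entropy than a deterministic one.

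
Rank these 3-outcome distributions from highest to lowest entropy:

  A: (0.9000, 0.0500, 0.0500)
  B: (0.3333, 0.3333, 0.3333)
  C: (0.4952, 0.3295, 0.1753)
B > C > A

Key insight: Entropy is maximized by uniform distributions and minimized by concentrated distributions.

- Uniform distributions have maximum entropy log₂(3) = 1.5850 bits
- The more "peaked" or concentrated a distribution, the lower its entropy

Entropies:
  H(A) = 0.5690 bits
  H(B) = 1.5850 bits
  H(C) = 1.4702 bits

Ranking: B > C > A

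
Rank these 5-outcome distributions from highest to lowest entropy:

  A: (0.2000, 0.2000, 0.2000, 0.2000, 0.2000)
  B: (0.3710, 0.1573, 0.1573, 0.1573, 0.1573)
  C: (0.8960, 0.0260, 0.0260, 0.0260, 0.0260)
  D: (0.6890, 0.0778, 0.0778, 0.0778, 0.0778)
A > B > D > C

Key insight: Entropy is maximized by uniform distributions and minimized by concentrated distributions.

Entropies:
  H(A) = 2.3219 bits
  H(B) = 2.2094 bits
  H(C) = 0.6895 bits
  H(D) = 1.5163 bits

Ranking: A > B > D > C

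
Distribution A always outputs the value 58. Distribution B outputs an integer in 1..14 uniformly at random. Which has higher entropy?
B

A is deterministic, so H(A) = 0. B is uniform over 14 outcomes, so H(B) = log₂(14) = 3.807 bits. Any distribution with genuine randomness has higher entropy than a deterministic one.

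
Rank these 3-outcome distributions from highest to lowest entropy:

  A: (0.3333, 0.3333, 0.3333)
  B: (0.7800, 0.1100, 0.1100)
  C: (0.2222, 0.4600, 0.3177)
A > C > B

Key insight: Entropy is maximized by uniform distributions and minimized by concentrated distributions.

- Uniform distributions have maximum entropy log₂(3) = 1.5850 bits
- The more "peaked" or concentrated a distribution, the lower its entropy

Entropies:
  H(A) = 1.5850 bits
  H(B) = 0.9802 bits
  H(C) = 1.5231 bits

Ranking: A > C > B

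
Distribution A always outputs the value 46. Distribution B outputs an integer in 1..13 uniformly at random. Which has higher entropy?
B

A is deterministic, so H(A) = 0. B is uniform over 13 outcomes, so H(B) = log₂(13) = 3.700 bits. Any distribution with genuine randomness has higher entropy than a deterministic one.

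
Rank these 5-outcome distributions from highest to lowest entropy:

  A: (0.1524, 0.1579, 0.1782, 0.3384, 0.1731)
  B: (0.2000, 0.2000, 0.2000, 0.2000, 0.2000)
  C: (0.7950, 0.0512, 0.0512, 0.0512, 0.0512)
B > A > C

Key insight: Entropy is maximized by uniform distributions and minimized by concentrated distributions.

- Uniform distributions have maximum entropy log₂(5) = 2.3219 bits
- The more "peaked" or concentrated a distribution, the lower its entropy

Entropies:
  H(A) = 2.2445 bits
  H(B) = 2.3219 bits
  H(C) = 1.1418 bits

Ranking: B > A > C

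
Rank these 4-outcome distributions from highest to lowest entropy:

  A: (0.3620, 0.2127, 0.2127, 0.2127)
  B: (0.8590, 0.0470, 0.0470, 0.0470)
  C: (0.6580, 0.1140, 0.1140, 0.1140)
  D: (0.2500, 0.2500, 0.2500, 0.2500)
D > A > C > B

Key insight: Entropy is maximized by uniform distributions and minimized by concentrated distributions.

Entropies:
  H(A) = 1.9555 bits
  H(B) = 0.8103 bits
  H(C) = 1.4688 bits
  H(D) = 2.0000 bits

Ranking: D > A > C > B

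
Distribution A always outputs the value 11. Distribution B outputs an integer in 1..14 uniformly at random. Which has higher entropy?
B

A is deterministic, so H(A) = 0. B is uniform over 14 outcomes, so H(B) = log₂(14) = 3.807 bits. Any distribution with genuine randomness has higher entropy than a deterministic one.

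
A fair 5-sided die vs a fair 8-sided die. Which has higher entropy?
8-sided die

Both are uniform distributions; for uniform over n outcomes, H = log₂(n). H(5-sided) = log₂(5) = 2.322 bits and H(8-sided) = log₂(8) = 3.000 bits. More outcomes in a uniform distribution means higher entropy.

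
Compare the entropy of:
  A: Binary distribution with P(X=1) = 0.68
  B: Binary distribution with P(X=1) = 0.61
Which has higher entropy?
B

For binary distributions, entropy is maximized at p=0.5 and decreases as p moves toward 0 or 1.

H(A) = H(0.68) = 0.9044 bits
H(B) = H(0.61) = 0.9648 bits

Distribution B (p=0.61) is closer to uniform (p=0.5), so it has higher entropy.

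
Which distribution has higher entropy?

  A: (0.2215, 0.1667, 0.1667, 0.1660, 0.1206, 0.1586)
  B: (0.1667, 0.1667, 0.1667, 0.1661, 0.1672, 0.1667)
B

Both distributions are close to uniform, making this a harder comparison.

H(A) = 2.5627 bits
H(B) = 2.5850 bits

The distribution closer to uniform has higher entropy.
Answer: B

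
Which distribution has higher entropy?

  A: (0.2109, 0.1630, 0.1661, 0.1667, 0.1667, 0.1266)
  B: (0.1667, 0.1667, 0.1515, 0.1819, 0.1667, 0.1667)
B

Both distributions are close to uniform, making this a harder comparison.

H(A) = 2.5695 bits
H(B) = 2.5830 bits

The distribution closer to uniform has higher entropy.
Answer: B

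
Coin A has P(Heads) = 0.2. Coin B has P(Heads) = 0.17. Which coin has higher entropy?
A

For binary distributions, entropy is maximized at p=0.5 and decreases as p moves toward 0 or 1.

H(A) = H(0.2) = 0.7219 bits
H(B) = H(0.17) = 0.6577 bits

Distribution A (p=0.2) is closer to uniform (p=0.5), so it has higher entropy.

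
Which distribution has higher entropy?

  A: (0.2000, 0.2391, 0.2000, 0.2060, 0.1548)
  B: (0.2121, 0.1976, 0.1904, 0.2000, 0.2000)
B

Both distributions are close to uniform, making this a harder comparison.

H(A) = 2.3086 bits
H(B) = 2.3211 bits

The distribution closer to uniform has higher entropy.
Answer: B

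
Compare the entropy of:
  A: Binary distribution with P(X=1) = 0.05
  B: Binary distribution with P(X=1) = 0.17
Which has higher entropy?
B

For binary distributions, entropy is maximized at p=0.5 and decreases as p moves toward 0 or 1.

H(A) = H(0.05) = 0.2864 bits
H(B) = H(0.17) = 0.6577 bits

Distribution B (p=0.17) is closer to uniform (p=0.5), so it has higher entropy.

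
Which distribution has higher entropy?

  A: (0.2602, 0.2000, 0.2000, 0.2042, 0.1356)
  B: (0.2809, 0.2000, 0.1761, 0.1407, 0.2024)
A

Both distributions are close to uniform, making this a harder comparison.

H(A) = 2.2931 bits
H(B) = 2.2846 bits

The distribution closer to uniform has higher entropy.
Answer: A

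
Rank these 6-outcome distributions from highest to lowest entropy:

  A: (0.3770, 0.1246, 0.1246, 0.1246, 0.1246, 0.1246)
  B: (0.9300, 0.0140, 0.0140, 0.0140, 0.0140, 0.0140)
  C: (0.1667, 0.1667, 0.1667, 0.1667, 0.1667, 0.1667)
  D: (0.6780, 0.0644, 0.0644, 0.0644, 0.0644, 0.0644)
C > A > D > B

Key insight: Entropy is maximized by uniform distributions and minimized by concentrated distributions.

Entropies:
  H(A) = 2.4025 bits
  H(B) = 0.5285 bits
  H(C) = 2.5850 bits
  H(D) = 1.6542 bits

Ranking: C > A > D > B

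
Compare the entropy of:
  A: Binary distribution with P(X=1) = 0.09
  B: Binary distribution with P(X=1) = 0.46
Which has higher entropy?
B

For binary distributions, entropy is maximized at p=0.5 and decreases as p moves toward 0 or 1.

H(A) = H(0.09) = 0.4365 bits
H(B) = H(0.46) = 0.9954 bits

Distribution B (p=0.46) is closer to uniform (p=0.5), so it has higher entropy.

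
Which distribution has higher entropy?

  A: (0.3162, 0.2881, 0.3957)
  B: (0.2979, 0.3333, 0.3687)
B

Both distributions are close to uniform, making this a harder comparison.

H(A) = 1.5717 bits
H(B) = 1.5795 bits

The distribution closer to uniform has higher entropy.
Answer: B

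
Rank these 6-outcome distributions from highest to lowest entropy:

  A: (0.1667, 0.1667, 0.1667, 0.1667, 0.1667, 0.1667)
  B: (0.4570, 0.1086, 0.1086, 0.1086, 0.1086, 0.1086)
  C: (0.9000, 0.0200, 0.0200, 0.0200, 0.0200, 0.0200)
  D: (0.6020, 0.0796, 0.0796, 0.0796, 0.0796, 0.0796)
A > B > D > C

Key insight: Entropy is maximized by uniform distributions and minimized by concentrated distributions.

Entropies:
  H(A) = 2.5850 bits
  H(B) = 2.2555 bits
  H(C) = 0.7012 bits
  H(D) = 1.8939 bits

Ranking: A > B > D > C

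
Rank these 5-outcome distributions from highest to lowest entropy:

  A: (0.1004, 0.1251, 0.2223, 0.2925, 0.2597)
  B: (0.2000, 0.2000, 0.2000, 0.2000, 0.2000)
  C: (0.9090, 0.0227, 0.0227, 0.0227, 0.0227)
B > A > C

Key insight: Entropy is maximized by uniform distributions and minimized by concentrated distributions.

- Uniform distributions have maximum entropy log₂(5) = 2.3219 bits
- The more "peaked" or concentrated a distribution, the lower its entropy

Entropies:
  H(A) = 2.2143 bits
  H(B) = 2.3219 bits
  H(C) = 0.6218 bits

Ranking: B > A > C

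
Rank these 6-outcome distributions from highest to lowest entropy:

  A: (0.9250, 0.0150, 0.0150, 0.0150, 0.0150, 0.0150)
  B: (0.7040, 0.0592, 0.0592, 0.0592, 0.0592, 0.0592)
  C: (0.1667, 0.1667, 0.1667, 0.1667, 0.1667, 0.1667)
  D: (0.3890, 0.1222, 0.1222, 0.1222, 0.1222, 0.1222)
C > D > B > A

Key insight: Entropy is maximized by uniform distributions and minimized by concentrated distributions.

Entropies:
  H(A) = 0.5585 bits
  H(B) = 1.5636 bits
  H(C) = 2.5850 bits
  H(D) = 2.3828 bits

Ranking: C > D > B > A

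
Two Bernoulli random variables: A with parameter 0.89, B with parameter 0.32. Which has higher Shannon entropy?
B

For binary distributions, entropy is maximized at p=0.5 and decreases as p moves toward 0 or 1.

H(A) = H(0.89) = 0.4999 bits
H(B) = H(0.32) = 0.9044 bits

Distribution B (p=0.32) is closer to uniform (p=0.5), so it has higher entropy.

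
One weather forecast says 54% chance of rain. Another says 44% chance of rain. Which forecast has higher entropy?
54% forecast

Treat each forecast as a Bernoulli distribution. Binary entropy is maximized at p=0.5 and falls off symmetrically toward 0 or 1. The 54% forecast is closer to 50%, so it is more uncertain. H(54%) ≈ 0.995 bits, H(44%) ≈ 0.990 bits.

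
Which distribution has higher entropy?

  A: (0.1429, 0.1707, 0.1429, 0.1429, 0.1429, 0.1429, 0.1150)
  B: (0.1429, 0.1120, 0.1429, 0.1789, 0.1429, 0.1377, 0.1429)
A

Both distributions are close to uniform, making this a harder comparison.

H(A) = 2.7995 bits
H(B) = 2.7960 bits

The distribution closer to uniform has higher entropy.
Answer: A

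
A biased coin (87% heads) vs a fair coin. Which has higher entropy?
Fair coin

The fair coin is uniform (p=0.5), maximizing binary entropy at 1 bit. The biased coin has H(0.87) ≈ 0.557 bits — its outcome is more predictable, so its entropy is lower.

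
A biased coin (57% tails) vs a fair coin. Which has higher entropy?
Fair coin

The fair coin is uniform (p=0.5), maximizing binary entropy at 1 bit. The biased coin has H(0.57) ≈ 0.986 bits — its outcome is more predictable, so its entropy is lower.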